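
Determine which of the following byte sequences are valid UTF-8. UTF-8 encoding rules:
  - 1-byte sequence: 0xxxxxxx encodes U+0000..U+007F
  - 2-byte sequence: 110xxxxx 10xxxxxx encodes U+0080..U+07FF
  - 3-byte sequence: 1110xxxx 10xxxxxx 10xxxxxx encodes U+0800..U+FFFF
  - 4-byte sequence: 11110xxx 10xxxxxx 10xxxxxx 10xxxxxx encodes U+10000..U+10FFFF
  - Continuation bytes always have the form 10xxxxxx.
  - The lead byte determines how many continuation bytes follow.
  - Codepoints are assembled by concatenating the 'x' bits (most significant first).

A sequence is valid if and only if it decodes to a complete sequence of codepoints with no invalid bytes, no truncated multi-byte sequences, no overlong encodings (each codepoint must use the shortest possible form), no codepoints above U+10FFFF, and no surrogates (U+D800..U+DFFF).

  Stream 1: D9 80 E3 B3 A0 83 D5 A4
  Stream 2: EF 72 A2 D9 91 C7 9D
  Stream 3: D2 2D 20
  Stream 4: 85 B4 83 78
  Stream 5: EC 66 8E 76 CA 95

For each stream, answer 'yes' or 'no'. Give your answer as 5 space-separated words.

Answer: no no no no no

Derivation:
Stream 1: error at byte offset 5. INVALID
Stream 2: error at byte offset 1. INVALID
Stream 3: error at byte offset 1. INVALID
Stream 4: error at byte offset 0. INVALID
Stream 5: error at byte offset 1. INVALID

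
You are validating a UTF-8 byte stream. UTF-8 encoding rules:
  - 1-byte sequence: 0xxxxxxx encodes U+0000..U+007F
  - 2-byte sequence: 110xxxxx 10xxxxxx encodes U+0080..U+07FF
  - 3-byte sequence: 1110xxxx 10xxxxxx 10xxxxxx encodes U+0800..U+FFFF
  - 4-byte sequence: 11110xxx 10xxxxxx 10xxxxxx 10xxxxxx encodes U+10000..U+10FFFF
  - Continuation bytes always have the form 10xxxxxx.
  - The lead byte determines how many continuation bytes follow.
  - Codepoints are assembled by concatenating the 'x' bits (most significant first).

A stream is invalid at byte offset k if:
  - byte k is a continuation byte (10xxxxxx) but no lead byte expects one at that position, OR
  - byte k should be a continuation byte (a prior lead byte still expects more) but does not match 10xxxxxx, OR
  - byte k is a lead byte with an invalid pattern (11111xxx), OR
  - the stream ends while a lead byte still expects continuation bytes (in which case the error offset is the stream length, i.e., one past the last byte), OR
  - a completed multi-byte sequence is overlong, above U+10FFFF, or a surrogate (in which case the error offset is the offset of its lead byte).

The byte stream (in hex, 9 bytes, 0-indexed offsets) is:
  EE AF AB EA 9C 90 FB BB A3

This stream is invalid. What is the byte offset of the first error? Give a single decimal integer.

Answer: 6

Derivation:
Byte[0]=EE: 3-byte lead, need 2 cont bytes. acc=0xE
Byte[1]=AF: continuation. acc=(acc<<6)|0x2F=0x3AF
Byte[2]=AB: continuation. acc=(acc<<6)|0x2B=0xEBEB
Completed: cp=U+EBEB (starts at byte 0)
Byte[3]=EA: 3-byte lead, need 2 cont bytes. acc=0xA
Byte[4]=9C: continuation. acc=(acc<<6)|0x1C=0x29C
Byte[5]=90: continuation. acc=(acc<<6)|0x10=0xA710
Completed: cp=U+A710 (starts at byte 3)
Byte[6]=FB: INVALID lead byte (not 0xxx/110x/1110/11110)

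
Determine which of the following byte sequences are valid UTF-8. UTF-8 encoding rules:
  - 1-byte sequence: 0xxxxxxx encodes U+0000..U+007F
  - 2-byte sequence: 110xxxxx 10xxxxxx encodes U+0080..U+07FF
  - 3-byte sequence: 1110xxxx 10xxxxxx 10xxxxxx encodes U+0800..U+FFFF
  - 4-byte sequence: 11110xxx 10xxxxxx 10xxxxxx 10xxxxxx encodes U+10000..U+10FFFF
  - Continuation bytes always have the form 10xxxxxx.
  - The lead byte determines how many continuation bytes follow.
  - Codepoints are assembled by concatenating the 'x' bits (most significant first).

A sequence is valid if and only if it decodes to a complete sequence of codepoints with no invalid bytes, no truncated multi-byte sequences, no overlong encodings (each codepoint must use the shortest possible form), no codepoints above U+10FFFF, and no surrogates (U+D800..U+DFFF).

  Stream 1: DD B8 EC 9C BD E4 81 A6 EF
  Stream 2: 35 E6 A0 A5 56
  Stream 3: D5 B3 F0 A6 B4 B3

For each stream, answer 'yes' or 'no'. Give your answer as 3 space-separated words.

Stream 1: error at byte offset 9. INVALID
Stream 2: decodes cleanly. VALID
Stream 3: decodes cleanly. VALID

Answer: no yes yes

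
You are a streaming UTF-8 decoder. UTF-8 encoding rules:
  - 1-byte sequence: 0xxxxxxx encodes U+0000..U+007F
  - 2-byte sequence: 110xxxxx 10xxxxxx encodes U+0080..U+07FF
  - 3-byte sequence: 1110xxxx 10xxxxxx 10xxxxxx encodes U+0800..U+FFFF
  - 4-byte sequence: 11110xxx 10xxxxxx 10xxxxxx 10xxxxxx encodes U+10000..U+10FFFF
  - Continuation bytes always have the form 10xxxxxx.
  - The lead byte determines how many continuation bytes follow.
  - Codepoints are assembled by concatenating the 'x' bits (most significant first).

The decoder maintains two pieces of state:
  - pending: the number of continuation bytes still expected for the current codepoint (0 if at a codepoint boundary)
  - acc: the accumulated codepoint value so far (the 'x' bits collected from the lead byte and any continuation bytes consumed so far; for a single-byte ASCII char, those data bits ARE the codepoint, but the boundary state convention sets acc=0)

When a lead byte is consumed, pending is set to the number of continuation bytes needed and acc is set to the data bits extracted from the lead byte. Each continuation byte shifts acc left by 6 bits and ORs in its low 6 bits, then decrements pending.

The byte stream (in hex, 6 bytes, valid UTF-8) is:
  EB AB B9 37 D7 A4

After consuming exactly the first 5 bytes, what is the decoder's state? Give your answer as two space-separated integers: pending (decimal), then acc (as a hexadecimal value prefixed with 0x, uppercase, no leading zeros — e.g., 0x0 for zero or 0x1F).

Byte[0]=EB: 3-byte lead. pending=2, acc=0xB
Byte[1]=AB: continuation. acc=(acc<<6)|0x2B=0x2EB, pending=1
Byte[2]=B9: continuation. acc=(acc<<6)|0x39=0xBAF9, pending=0
Byte[3]=37: 1-byte. pending=0, acc=0x0
Byte[4]=D7: 2-byte lead. pending=1, acc=0x17

Answer: 1 0x17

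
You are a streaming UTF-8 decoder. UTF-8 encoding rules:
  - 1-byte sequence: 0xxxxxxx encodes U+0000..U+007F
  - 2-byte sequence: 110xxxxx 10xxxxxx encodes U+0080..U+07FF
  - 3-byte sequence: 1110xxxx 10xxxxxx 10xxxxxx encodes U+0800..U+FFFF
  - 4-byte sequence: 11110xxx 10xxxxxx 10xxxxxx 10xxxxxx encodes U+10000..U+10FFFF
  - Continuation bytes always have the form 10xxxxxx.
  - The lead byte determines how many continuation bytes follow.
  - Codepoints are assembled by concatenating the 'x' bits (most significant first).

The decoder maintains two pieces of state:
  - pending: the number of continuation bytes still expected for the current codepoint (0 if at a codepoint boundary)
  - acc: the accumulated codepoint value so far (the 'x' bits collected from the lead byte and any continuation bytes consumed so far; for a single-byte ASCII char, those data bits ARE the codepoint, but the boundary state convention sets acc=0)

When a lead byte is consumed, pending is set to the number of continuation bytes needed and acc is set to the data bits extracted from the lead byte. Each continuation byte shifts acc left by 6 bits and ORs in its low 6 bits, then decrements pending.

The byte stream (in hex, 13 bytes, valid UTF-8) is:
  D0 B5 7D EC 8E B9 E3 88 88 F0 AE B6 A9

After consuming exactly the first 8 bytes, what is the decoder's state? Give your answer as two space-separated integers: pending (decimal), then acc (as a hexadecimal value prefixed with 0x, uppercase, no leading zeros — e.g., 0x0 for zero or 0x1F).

Byte[0]=D0: 2-byte lead. pending=1, acc=0x10
Byte[1]=B5: continuation. acc=(acc<<6)|0x35=0x435, pending=0
Byte[2]=7D: 1-byte. pending=0, acc=0x0
Byte[3]=EC: 3-byte lead. pending=2, acc=0xC
Byte[4]=8E: continuation. acc=(acc<<6)|0x0E=0x30E, pending=1
Byte[5]=B9: continuation. acc=(acc<<6)|0x39=0xC3B9, pending=0
Byte[6]=E3: 3-byte lead. pending=2, acc=0x3
Byte[7]=88: continuation. acc=(acc<<6)|0x08=0xC8, pending=1

Answer: 1 0xC8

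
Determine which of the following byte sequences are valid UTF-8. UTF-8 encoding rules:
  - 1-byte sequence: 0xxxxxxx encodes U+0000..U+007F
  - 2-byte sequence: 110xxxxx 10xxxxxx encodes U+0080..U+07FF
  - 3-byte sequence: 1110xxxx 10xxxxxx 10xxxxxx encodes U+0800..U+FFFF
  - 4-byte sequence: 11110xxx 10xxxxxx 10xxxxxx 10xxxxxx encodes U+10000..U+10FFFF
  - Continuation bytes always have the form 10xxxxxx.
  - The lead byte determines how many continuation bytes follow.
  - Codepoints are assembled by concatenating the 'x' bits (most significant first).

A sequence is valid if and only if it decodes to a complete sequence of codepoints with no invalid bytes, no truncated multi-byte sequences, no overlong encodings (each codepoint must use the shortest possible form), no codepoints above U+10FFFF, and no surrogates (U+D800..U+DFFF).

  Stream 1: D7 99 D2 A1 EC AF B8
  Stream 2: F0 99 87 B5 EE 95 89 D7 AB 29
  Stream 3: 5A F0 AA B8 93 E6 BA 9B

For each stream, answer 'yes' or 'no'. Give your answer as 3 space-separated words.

Answer: yes yes yes

Derivation:
Stream 1: decodes cleanly. VALID
Stream 2: decodes cleanly. VALID
Stream 3: decodes cleanly. VALID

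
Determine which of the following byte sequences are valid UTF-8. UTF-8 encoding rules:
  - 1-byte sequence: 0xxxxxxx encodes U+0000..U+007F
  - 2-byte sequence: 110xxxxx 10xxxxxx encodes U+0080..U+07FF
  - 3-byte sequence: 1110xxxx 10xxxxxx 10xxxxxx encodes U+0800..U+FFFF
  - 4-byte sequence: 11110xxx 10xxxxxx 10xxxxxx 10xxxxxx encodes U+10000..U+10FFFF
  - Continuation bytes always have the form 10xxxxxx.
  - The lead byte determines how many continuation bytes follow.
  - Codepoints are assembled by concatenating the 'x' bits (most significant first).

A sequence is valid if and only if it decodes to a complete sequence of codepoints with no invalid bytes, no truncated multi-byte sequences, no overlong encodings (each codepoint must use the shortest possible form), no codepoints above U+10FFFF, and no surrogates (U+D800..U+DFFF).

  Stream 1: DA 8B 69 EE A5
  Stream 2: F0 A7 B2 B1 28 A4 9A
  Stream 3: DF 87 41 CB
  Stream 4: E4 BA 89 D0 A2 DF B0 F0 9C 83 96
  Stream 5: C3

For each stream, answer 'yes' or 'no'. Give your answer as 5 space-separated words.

Answer: no no no yes no

Derivation:
Stream 1: error at byte offset 5. INVALID
Stream 2: error at byte offset 5. INVALID
Stream 3: error at byte offset 4. INVALID
Stream 4: decodes cleanly. VALID
Stream 5: error at byte offset 1. INVALID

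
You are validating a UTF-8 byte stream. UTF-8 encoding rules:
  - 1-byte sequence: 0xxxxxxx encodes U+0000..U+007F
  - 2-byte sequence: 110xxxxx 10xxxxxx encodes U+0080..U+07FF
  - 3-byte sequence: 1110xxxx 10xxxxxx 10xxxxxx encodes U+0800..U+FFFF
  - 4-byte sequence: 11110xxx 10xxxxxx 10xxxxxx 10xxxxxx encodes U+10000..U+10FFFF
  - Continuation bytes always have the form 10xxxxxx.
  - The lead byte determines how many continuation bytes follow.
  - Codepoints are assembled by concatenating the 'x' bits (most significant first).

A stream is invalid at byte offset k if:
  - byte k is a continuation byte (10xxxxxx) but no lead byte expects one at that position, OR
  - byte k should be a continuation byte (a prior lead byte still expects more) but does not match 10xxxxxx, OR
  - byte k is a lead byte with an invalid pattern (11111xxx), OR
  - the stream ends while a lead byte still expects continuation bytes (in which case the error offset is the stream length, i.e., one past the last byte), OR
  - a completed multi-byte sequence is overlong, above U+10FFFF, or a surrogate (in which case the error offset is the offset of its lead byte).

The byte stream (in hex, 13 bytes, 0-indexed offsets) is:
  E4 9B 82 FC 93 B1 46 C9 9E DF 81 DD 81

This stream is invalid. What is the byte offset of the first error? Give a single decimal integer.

Answer: 3

Derivation:
Byte[0]=E4: 3-byte lead, need 2 cont bytes. acc=0x4
Byte[1]=9B: continuation. acc=(acc<<6)|0x1B=0x11B
Byte[2]=82: continuation. acc=(acc<<6)|0x02=0x46C2
Completed: cp=U+46C2 (starts at byte 0)
Byte[3]=FC: INVALID lead byte (not 0xxx/110x/1110/11110)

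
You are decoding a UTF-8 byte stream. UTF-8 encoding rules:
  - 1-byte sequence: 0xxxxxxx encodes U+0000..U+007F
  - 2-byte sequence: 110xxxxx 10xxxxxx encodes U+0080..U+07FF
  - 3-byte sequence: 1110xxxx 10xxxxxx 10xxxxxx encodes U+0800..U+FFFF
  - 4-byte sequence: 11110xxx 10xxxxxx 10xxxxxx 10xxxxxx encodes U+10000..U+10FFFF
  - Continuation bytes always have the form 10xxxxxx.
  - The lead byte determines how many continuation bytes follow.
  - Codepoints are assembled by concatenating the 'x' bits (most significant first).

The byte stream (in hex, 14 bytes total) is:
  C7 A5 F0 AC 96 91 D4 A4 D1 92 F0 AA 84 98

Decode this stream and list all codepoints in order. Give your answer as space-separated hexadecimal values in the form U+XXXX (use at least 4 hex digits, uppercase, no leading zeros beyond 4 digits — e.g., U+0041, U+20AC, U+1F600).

Answer: U+01E5 U+2C591 U+0524 U+0452 U+2A118

Derivation:
Byte[0]=C7: 2-byte lead, need 1 cont bytes. acc=0x7
Byte[1]=A5: continuation. acc=(acc<<6)|0x25=0x1E5
Completed: cp=U+01E5 (starts at byte 0)
Byte[2]=F0: 4-byte lead, need 3 cont bytes. acc=0x0
Byte[3]=AC: continuation. acc=(acc<<6)|0x2C=0x2C
Byte[4]=96: continuation. acc=(acc<<6)|0x16=0xB16
Byte[5]=91: continuation. acc=(acc<<6)|0x11=0x2C591
Completed: cp=U+2C591 (starts at byte 2)
Byte[6]=D4: 2-byte lead, need 1 cont bytes. acc=0x14
Byte[7]=A4: continuation. acc=(acc<<6)|0x24=0x524
Completed: cp=U+0524 (starts at byte 6)
Byte[8]=D1: 2-byte lead, need 1 cont bytes. acc=0x11
Byte[9]=92: continuation. acc=(acc<<6)|0x12=0x452
Completed: cp=U+0452 (starts at byte 8)
Byte[10]=F0: 4-byte lead, need 3 cont bytes. acc=0x0
Byte[11]=AA: continuation. acc=(acc<<6)|0x2A=0x2A
Byte[12]=84: continuation. acc=(acc<<6)|0x04=0xA84
Byte[13]=98: continuation. acc=(acc<<6)|0x18=0x2A118
Completed: cp=U+2A118 (starts at byte 10)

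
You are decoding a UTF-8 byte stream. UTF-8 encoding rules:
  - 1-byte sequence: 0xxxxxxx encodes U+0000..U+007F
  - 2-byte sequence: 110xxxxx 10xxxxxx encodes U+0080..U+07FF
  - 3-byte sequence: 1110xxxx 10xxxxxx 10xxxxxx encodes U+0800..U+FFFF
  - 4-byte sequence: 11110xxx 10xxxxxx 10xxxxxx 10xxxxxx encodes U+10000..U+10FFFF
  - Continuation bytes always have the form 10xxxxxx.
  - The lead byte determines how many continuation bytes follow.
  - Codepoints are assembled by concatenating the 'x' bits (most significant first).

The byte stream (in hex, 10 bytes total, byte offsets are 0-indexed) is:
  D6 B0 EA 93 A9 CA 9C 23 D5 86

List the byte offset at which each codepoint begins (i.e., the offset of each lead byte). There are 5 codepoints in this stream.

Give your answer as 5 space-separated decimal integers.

Byte[0]=D6: 2-byte lead, need 1 cont bytes. acc=0x16
Byte[1]=B0: continuation. acc=(acc<<6)|0x30=0x5B0
Completed: cp=U+05B0 (starts at byte 0)
Byte[2]=EA: 3-byte lead, need 2 cont bytes. acc=0xA
Byte[3]=93: continuation. acc=(acc<<6)|0x13=0x293
Byte[4]=A9: continuation. acc=(acc<<6)|0x29=0xA4E9
Completed: cp=U+A4E9 (starts at byte 2)
Byte[5]=CA: 2-byte lead, need 1 cont bytes. acc=0xA
Byte[6]=9C: continuation. acc=(acc<<6)|0x1C=0x29C
Completed: cp=U+029C (starts at byte 5)
Byte[7]=23: 1-byte ASCII. cp=U+0023
Byte[8]=D5: 2-byte lead, need 1 cont bytes. acc=0x15
Byte[9]=86: continuation. acc=(acc<<6)|0x06=0x546
Completed: cp=U+0546 (starts at byte 8)

Answer: 0 2 5 7 8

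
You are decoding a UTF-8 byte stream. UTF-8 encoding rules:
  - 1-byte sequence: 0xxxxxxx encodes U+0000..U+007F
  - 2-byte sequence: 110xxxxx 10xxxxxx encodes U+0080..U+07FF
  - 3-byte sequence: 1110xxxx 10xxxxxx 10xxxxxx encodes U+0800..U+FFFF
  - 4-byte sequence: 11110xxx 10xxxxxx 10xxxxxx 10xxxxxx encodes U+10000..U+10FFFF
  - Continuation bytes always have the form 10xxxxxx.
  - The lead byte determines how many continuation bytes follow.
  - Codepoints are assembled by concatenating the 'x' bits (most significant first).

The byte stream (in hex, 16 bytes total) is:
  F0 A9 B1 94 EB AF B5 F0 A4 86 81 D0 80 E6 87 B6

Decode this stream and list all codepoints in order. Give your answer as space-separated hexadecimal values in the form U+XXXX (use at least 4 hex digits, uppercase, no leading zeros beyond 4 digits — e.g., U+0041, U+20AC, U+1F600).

Answer: U+29C54 U+BBF5 U+24181 U+0400 U+61F6

Derivation:
Byte[0]=F0: 4-byte lead, need 3 cont bytes. acc=0x0
Byte[1]=A9: continuation. acc=(acc<<6)|0x29=0x29
Byte[2]=B1: continuation. acc=(acc<<6)|0x31=0xA71
Byte[3]=94: continuation. acc=(acc<<6)|0x14=0x29C54
Completed: cp=U+29C54 (starts at byte 0)
Byte[4]=EB: 3-byte lead, need 2 cont bytes. acc=0xB
Byte[5]=AF: continuation. acc=(acc<<6)|0x2F=0x2EF
Byte[6]=B5: continuation. acc=(acc<<6)|0x35=0xBBF5
Completed: cp=U+BBF5 (starts at byte 4)
Byte[7]=F0: 4-byte lead, need 3 cont bytes. acc=0x0
Byte[8]=A4: continuation. acc=(acc<<6)|0x24=0x24
Byte[9]=86: continuation. acc=(acc<<6)|0x06=0x906
Byte[10]=81: continuation. acc=(acc<<6)|0x01=0x24181
Completed: cp=U+24181 (starts at byte 7)
Byte[11]=D0: 2-byte lead, need 1 cont bytes. acc=0x10
Byte[12]=80: continuation. acc=(acc<<6)|0x00=0x400
Completed: cp=U+0400 (starts at byte 11)
Byte[13]=E6: 3-byte lead, need 2 cont bytes. acc=0x6
Byte[14]=87: continuation. acc=(acc<<6)|0x07=0x187
Byte[15]=B6: continuation. acc=(acc<<6)|0x36=0x61F6
Completed: cp=U+61F6 (starts at byte 13)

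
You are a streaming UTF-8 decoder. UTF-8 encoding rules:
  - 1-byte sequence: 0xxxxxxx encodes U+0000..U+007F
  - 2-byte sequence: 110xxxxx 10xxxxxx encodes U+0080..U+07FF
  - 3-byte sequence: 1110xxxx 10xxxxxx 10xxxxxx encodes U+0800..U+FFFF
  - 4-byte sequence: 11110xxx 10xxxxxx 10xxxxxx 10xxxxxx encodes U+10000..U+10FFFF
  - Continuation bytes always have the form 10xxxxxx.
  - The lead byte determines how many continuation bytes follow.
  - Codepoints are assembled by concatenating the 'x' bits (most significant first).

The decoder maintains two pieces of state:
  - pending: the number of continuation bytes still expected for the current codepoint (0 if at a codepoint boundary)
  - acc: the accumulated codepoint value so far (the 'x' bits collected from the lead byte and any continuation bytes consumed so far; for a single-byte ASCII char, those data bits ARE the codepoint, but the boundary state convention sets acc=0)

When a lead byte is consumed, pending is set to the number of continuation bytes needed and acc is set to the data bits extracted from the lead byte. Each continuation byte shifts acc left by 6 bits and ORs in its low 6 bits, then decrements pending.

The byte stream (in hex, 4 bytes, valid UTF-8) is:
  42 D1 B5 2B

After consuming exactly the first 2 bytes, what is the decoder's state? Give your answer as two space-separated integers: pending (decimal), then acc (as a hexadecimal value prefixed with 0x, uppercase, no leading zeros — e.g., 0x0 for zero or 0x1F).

Byte[0]=42: 1-byte. pending=0, acc=0x0
Byte[1]=D1: 2-byte lead. pending=1, acc=0x11

Answer: 1 0x11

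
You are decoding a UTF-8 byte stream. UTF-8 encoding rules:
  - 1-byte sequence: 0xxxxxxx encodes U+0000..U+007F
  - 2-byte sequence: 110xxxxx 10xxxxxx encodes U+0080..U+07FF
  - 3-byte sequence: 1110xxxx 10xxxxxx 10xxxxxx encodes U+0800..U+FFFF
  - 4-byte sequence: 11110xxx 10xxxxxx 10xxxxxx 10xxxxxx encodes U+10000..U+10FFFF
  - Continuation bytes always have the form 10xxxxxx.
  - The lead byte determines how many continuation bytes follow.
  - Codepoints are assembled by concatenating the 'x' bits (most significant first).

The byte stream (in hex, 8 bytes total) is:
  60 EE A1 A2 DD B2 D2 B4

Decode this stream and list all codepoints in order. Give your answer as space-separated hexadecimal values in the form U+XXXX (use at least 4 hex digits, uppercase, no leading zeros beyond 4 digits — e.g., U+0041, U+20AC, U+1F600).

Byte[0]=60: 1-byte ASCII. cp=U+0060
Byte[1]=EE: 3-byte lead, need 2 cont bytes. acc=0xE
Byte[2]=A1: continuation. acc=(acc<<6)|0x21=0x3A1
Byte[3]=A2: continuation. acc=(acc<<6)|0x22=0xE862
Completed: cp=U+E862 (starts at byte 1)
Byte[4]=DD: 2-byte lead, need 1 cont bytes. acc=0x1D
Byte[5]=B2: continuation. acc=(acc<<6)|0x32=0x772
Completed: cp=U+0772 (starts at byte 4)
Byte[6]=D2: 2-byte lead, need 1 cont bytes. acc=0x12
Byte[7]=B4: continuation. acc=(acc<<6)|0x34=0x4B4
Completed: cp=U+04B4 (starts at byte 6)

Answer: U+0060 U+E862 U+0772 U+04B4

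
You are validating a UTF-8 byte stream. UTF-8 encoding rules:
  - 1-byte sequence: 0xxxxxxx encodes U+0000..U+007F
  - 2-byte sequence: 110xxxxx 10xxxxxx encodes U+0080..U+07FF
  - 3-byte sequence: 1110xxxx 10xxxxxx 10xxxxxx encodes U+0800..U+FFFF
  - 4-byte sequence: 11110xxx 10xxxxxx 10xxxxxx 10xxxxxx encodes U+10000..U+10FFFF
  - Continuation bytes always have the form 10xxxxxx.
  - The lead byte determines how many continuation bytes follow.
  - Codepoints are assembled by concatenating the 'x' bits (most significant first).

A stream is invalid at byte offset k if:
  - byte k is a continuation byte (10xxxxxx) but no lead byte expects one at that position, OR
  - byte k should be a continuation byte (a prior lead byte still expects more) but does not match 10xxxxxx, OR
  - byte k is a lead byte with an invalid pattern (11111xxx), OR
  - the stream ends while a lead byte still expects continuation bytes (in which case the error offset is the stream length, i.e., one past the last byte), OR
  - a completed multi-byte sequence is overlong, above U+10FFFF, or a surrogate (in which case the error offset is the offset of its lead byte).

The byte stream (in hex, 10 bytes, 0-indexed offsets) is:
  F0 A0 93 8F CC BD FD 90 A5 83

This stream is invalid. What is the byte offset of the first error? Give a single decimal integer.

Answer: 6

Derivation:
Byte[0]=F0: 4-byte lead, need 3 cont bytes. acc=0x0
Byte[1]=A0: continuation. acc=(acc<<6)|0x20=0x20
Byte[2]=93: continuation. acc=(acc<<6)|0x13=0x813
Byte[3]=8F: continuation. acc=(acc<<6)|0x0F=0x204CF
Completed: cp=U+204CF (starts at byte 0)
Byte[4]=CC: 2-byte lead, need 1 cont bytes. acc=0xC
Byte[5]=BD: continuation. acc=(acc<<6)|0x3D=0x33D
Completed: cp=U+033D (starts at byte 4)
Byte[6]=FD: INVALID lead byte (not 0xxx/110x/1110/11110)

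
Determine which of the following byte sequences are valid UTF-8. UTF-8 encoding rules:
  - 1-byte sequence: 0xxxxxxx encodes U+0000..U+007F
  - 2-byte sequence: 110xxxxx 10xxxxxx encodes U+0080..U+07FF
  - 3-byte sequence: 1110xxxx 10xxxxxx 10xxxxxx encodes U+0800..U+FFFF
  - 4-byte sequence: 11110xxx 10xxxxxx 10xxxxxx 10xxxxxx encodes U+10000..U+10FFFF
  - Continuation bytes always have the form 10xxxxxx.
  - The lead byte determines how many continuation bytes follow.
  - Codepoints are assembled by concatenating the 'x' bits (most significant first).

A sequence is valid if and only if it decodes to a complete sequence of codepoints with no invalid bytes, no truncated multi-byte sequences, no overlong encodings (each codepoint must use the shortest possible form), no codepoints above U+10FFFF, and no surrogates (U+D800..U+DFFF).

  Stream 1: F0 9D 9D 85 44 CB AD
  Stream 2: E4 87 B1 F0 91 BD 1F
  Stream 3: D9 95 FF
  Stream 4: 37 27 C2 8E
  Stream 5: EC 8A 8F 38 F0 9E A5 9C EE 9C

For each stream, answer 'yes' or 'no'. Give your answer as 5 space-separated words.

Stream 1: decodes cleanly. VALID
Stream 2: error at byte offset 6. INVALID
Stream 3: error at byte offset 2. INVALID
Stream 4: decodes cleanly. VALID
Stream 5: error at byte offset 10. INVALID

Answer: yes no no yes no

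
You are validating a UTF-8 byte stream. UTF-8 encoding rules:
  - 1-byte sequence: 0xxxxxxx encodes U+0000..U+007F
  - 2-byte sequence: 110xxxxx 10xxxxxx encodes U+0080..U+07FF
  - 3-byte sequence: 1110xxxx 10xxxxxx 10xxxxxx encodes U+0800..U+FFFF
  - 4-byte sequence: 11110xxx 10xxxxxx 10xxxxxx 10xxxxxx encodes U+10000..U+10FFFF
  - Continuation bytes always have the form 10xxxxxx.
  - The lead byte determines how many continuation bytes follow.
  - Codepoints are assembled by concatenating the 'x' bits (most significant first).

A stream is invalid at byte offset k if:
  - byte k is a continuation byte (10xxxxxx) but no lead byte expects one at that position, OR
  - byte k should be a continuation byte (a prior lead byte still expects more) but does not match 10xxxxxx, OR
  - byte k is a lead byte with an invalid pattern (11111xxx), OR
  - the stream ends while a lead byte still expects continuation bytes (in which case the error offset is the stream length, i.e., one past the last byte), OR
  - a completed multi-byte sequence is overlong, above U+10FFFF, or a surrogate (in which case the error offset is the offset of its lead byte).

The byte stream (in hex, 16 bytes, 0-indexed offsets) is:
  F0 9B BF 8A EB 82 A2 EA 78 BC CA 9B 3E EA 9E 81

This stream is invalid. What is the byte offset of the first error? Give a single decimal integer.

Answer: 8

Derivation:
Byte[0]=F0: 4-byte lead, need 3 cont bytes. acc=0x0
Byte[1]=9B: continuation. acc=(acc<<6)|0x1B=0x1B
Byte[2]=BF: continuation. acc=(acc<<6)|0x3F=0x6FF
Byte[3]=8A: continuation. acc=(acc<<6)|0x0A=0x1BFCA
Completed: cp=U+1BFCA (starts at byte 0)
Byte[4]=EB: 3-byte lead, need 2 cont bytes. acc=0xB
Byte[5]=82: continuation. acc=(acc<<6)|0x02=0x2C2
Byte[6]=A2: continuation. acc=(acc<<6)|0x22=0xB0A2
Completed: cp=U+B0A2 (starts at byte 4)
Byte[7]=EA: 3-byte lead, need 2 cont bytes. acc=0xA
Byte[8]=78: expected 10xxxxxx continuation. INVALID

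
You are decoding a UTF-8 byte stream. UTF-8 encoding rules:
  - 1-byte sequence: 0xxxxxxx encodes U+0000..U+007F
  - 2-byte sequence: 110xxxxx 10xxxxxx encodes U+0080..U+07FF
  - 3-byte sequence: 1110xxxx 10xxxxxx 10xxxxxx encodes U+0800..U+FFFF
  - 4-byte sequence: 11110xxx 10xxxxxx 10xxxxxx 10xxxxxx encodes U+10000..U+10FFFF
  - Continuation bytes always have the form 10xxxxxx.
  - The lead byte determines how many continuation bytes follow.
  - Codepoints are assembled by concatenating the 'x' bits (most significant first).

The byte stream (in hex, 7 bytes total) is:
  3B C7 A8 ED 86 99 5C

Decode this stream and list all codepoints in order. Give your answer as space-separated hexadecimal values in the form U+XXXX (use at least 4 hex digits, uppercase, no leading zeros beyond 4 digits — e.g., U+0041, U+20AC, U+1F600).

Byte[0]=3B: 1-byte ASCII. cp=U+003B
Byte[1]=C7: 2-byte lead, need 1 cont bytes. acc=0x7
Byte[2]=A8: continuation. acc=(acc<<6)|0x28=0x1E8
Completed: cp=U+01E8 (starts at byte 1)
Byte[3]=ED: 3-byte lead, need 2 cont bytes. acc=0xD
Byte[4]=86: continuation. acc=(acc<<6)|0x06=0x346
Byte[5]=99: continuation. acc=(acc<<6)|0x19=0xD199
Completed: cp=U+D199 (starts at byte 3)
Byte[6]=5C: 1-byte ASCII. cp=U+005C

Answer: U+003B U+01E8 U+D199 U+005C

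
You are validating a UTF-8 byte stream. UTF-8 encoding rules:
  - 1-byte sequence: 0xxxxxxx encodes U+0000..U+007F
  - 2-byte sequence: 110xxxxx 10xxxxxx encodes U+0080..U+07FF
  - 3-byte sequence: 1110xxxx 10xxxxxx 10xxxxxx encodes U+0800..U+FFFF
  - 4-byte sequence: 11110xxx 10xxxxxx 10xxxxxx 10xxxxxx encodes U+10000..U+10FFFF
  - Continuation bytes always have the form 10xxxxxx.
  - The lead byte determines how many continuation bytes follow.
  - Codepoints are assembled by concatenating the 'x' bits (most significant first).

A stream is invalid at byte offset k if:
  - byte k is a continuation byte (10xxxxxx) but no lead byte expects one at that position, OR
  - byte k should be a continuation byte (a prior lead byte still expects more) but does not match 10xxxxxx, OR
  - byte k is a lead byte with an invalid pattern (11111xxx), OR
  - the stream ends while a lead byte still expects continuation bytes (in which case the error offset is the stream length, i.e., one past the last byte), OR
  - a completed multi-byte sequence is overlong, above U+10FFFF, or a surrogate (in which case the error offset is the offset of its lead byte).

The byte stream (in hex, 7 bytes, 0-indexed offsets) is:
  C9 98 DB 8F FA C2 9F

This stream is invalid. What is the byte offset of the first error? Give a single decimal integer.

Answer: 4

Derivation:
Byte[0]=C9: 2-byte lead, need 1 cont bytes. acc=0x9
Byte[1]=98: continuation. acc=(acc<<6)|0x18=0x258
Completed: cp=U+0258 (starts at byte 0)
Byte[2]=DB: 2-byte lead, need 1 cont bytes. acc=0x1B
Byte[3]=8F: continuation. acc=(acc<<6)|0x0F=0x6CF
Completed: cp=U+06CF (starts at byte 2)
Byte[4]=FA: INVALID lead byte (not 0xxx/110x/1110/11110)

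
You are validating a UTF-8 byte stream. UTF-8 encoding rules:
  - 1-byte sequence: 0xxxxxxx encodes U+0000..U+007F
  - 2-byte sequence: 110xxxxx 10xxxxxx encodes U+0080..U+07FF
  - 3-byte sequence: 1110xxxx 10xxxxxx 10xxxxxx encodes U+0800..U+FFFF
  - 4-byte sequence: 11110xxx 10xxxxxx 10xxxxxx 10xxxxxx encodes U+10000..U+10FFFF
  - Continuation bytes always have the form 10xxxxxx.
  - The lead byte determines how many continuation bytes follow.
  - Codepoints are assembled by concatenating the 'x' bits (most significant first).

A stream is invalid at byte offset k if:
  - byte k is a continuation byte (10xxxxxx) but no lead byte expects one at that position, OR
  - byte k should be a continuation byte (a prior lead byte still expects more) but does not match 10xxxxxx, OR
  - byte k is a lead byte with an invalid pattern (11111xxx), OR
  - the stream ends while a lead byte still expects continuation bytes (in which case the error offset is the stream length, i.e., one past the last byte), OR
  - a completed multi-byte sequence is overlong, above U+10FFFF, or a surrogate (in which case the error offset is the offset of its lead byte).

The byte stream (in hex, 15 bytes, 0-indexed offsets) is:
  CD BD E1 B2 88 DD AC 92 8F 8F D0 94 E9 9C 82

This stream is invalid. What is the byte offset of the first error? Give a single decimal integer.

Byte[0]=CD: 2-byte lead, need 1 cont bytes. acc=0xD
Byte[1]=BD: continuation. acc=(acc<<6)|0x3D=0x37D
Completed: cp=U+037D (starts at byte 0)
Byte[2]=E1: 3-byte lead, need 2 cont bytes. acc=0x1
Byte[3]=B2: continuation. acc=(acc<<6)|0x32=0x72
Byte[4]=88: continuation. acc=(acc<<6)|0x08=0x1C88
Completed: cp=U+1C88 (starts at byte 2)
Byte[5]=DD: 2-byte lead, need 1 cont bytes. acc=0x1D
Byte[6]=AC: continuation. acc=(acc<<6)|0x2C=0x76C
Completed: cp=U+076C (starts at byte 5)
Byte[7]=92: INVALID lead byte (not 0xxx/110x/1110/11110)

Answer: 7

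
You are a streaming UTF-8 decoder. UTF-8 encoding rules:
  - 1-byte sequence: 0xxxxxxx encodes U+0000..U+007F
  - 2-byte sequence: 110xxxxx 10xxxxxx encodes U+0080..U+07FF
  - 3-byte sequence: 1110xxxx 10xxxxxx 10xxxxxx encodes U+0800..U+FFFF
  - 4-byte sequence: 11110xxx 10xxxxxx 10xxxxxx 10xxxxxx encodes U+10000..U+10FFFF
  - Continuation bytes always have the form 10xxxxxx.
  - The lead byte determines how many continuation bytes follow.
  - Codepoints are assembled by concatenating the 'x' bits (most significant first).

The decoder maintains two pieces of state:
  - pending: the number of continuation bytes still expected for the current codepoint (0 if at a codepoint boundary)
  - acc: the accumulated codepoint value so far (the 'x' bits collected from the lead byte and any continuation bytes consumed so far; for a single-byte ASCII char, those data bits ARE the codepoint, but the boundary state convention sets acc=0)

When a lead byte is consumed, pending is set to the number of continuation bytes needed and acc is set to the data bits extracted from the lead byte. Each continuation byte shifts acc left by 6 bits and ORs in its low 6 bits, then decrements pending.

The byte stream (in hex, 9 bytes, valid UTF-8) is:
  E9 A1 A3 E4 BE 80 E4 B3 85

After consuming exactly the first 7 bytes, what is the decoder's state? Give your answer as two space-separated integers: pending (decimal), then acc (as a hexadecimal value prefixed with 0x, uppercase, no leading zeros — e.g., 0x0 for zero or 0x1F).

Answer: 2 0x4

Derivation:
Byte[0]=E9: 3-byte lead. pending=2, acc=0x9
Byte[1]=A1: continuation. acc=(acc<<6)|0x21=0x261, pending=1
Byte[2]=A3: continuation. acc=(acc<<6)|0x23=0x9863, pending=0
Byte[3]=E4: 3-byte lead. pending=2, acc=0x4
Byte[4]=BE: continuation. acc=(acc<<6)|0x3E=0x13E, pending=1
Byte[5]=80: continuation. acc=(acc<<6)|0x00=0x4F80, pending=0
Byte[6]=E4: 3-byte lead. pending=2, acc=0x4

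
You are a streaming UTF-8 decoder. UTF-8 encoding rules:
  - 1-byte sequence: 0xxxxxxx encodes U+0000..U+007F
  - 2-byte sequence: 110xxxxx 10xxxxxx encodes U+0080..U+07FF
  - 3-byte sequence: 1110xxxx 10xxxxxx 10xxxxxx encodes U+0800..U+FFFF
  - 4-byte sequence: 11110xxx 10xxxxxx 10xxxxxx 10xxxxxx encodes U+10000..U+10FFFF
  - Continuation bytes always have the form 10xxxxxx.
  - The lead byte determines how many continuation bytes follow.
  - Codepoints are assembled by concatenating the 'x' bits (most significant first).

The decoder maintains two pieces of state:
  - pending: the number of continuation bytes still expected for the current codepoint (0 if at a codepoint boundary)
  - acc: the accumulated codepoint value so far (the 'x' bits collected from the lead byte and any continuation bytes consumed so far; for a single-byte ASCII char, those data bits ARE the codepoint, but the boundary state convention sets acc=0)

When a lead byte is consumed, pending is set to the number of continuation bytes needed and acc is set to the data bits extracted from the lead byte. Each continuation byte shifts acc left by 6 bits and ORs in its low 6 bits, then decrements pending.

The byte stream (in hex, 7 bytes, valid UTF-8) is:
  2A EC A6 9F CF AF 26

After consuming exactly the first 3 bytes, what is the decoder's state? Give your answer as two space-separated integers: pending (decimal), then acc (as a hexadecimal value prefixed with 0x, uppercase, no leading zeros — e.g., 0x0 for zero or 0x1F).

Byte[0]=2A: 1-byte. pending=0, acc=0x0
Byte[1]=EC: 3-byte lead. pending=2, acc=0xC
Byte[2]=A6: continuation. acc=(acc<<6)|0x26=0x326, pending=1

Answer: 1 0x326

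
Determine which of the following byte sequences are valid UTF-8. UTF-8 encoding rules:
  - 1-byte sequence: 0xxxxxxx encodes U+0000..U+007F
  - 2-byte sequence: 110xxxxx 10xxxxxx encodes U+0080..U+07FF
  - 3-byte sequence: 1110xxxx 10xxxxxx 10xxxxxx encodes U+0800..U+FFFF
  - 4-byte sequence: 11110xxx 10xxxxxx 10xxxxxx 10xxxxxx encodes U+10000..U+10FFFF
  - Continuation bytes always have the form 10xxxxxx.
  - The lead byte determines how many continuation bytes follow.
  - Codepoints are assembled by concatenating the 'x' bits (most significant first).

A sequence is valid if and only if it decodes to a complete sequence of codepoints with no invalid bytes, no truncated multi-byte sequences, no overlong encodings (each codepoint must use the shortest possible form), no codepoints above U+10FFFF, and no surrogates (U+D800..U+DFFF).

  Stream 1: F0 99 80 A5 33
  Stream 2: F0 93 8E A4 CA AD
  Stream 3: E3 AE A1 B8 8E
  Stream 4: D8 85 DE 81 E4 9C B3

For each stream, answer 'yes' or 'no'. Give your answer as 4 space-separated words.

Stream 1: decodes cleanly. VALID
Stream 2: decodes cleanly. VALID
Stream 3: error at byte offset 3. INVALID
Stream 4: decodes cleanly. VALID

Answer: yes yes no yes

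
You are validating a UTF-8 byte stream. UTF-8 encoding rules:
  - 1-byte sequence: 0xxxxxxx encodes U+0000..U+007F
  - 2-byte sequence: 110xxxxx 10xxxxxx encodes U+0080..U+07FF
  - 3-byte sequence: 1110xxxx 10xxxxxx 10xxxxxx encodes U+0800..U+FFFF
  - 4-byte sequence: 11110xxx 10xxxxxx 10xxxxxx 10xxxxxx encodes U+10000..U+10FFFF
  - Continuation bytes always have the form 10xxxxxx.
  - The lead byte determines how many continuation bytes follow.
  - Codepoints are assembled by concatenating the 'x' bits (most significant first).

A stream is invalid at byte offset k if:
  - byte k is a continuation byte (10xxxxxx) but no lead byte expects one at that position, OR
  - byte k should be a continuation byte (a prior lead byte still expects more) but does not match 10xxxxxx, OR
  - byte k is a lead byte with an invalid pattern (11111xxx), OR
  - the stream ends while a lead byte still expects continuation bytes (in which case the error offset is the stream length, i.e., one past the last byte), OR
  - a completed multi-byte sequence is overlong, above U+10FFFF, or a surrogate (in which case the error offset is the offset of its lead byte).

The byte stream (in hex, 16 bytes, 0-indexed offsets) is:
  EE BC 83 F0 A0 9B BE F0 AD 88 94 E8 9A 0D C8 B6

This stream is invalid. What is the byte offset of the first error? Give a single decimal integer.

Byte[0]=EE: 3-byte lead, need 2 cont bytes. acc=0xE
Byte[1]=BC: continuation. acc=(acc<<6)|0x3C=0x3BC
Byte[2]=83: continuation. acc=(acc<<6)|0x03=0xEF03
Completed: cp=U+EF03 (starts at byte 0)
Byte[3]=F0: 4-byte lead, need 3 cont bytes. acc=0x0
Byte[4]=A0: continuation. acc=(acc<<6)|0x20=0x20
Byte[5]=9B: continuation. acc=(acc<<6)|0x1B=0x81B
Byte[6]=BE: continuation. acc=(acc<<6)|0x3E=0x206FE
Completed: cp=U+206FE (starts at byte 3)
Byte[7]=F0: 4-byte lead, need 3 cont bytes. acc=0x0
Byte[8]=AD: continuation. acc=(acc<<6)|0x2D=0x2D
Byte[9]=88: continuation. acc=(acc<<6)|0x08=0xB48
Byte[10]=94: continuation. acc=(acc<<6)|0x14=0x2D214
Completed: cp=U+2D214 (starts at byte 7)
Byte[11]=E8: 3-byte lead, need 2 cont bytes. acc=0x8
Byte[12]=9A: continuation. acc=(acc<<6)|0x1A=0x21A
Byte[13]=0D: expected 10xxxxxx continuation. INVALID

Answer: 13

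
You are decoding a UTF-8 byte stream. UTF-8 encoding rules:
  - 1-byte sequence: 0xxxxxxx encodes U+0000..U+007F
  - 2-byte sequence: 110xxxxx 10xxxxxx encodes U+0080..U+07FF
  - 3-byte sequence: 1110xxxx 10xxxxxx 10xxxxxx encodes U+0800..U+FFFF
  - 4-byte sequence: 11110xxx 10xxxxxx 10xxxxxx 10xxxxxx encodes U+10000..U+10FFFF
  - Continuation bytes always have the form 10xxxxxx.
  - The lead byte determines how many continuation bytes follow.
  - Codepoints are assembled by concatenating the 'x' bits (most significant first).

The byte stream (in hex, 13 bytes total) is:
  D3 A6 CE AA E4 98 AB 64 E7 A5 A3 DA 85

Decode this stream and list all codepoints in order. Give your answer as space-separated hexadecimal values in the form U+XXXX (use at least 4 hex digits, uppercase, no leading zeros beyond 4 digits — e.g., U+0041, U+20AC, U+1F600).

Answer: U+04E6 U+03AA U+462B U+0064 U+7963 U+0685

Derivation:
Byte[0]=D3: 2-byte lead, need 1 cont bytes. acc=0x13
Byte[1]=A6: continuation. acc=(acc<<6)|0x26=0x4E6
Completed: cp=U+04E6 (starts at byte 0)
Byte[2]=CE: 2-byte lead, need 1 cont bytes. acc=0xE
Byte[3]=AA: continuation. acc=(acc<<6)|0x2A=0x3AA
Completed: cp=U+03AA (starts at byte 2)
Byte[4]=E4: 3-byte lead, need 2 cont bytes. acc=0x4
Byte[5]=98: continuation. acc=(acc<<6)|0x18=0x118
Byte[6]=AB: continuation. acc=(acc<<6)|0x2B=0x462B
Completed: cp=U+462B (starts at byte 4)
Byte[7]=64: 1-byte ASCII. cp=U+0064
Byte[8]=E7: 3-byte lead, need 2 cont bytes. acc=0x7
Byte[9]=A5: continuation. acc=(acc<<6)|0x25=0x1E5
Byte[10]=A3: continuation. acc=(acc<<6)|0x23=0x7963
Completed: cp=U+7963 (starts at byte 8)
Byte[11]=DA: 2-byte lead, need 1 cont bytes. acc=0x1A
Byte[12]=85: continuation. acc=(acc<<6)|0x05=0x685
Completed: cp=U+0685 (starts at byte 11)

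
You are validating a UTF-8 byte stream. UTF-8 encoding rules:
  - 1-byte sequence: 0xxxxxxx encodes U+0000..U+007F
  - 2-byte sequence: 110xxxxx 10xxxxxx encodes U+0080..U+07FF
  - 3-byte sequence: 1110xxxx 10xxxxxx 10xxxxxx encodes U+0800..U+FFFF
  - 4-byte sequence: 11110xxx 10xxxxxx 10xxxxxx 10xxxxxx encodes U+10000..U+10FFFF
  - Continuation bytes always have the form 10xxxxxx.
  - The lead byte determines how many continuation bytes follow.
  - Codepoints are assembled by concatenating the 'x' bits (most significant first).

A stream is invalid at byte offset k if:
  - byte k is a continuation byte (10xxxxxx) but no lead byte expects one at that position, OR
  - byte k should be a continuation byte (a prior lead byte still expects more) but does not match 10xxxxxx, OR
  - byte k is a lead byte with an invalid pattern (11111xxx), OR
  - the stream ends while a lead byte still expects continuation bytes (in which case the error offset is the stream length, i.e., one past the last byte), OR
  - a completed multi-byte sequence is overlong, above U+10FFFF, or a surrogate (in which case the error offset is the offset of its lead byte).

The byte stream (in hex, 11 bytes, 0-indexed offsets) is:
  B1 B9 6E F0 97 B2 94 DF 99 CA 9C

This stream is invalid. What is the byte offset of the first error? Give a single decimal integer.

Byte[0]=B1: INVALID lead byte (not 0xxx/110x/1110/11110)

Answer: 0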